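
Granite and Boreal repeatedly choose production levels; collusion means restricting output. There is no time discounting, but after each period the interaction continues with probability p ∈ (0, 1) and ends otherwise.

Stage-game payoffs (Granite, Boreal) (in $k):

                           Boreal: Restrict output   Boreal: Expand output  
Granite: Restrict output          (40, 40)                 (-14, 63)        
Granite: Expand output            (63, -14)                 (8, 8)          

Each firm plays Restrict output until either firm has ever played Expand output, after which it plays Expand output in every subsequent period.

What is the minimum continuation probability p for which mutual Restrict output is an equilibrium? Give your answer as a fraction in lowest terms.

Expected cooperation value is 40 + p·40 + p²·40 + … = 40/(1−p); deviation gives 63 + p·8/(1−p).
40 ≥ 63(1−p) + 8p ⇒ 55p ≥ 23 ⇒ p ≥ 23/55.

23/55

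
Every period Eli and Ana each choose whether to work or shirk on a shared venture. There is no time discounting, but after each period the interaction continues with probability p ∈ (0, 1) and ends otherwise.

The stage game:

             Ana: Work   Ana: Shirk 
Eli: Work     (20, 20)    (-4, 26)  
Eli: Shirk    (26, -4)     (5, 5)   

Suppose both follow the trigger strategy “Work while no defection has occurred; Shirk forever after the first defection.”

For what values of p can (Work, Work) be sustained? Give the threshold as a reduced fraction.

Expected cooperation value is 20 + p·20 + p²·20 + … = 20/(1−p); deviation gives 26 + p·5/(1−p).
20 ≥ 26(1−p) + 5p ⇒ 21p ≥ 6 ⇒ p ≥ 6/21 = 2/7.

2/7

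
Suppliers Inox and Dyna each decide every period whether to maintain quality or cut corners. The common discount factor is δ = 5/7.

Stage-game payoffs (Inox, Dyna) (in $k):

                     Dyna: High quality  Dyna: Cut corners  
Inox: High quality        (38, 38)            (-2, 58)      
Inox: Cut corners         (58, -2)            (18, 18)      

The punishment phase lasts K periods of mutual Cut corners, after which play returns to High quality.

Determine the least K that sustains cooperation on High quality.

2

Need Σ_{k=1}^{K} δ^k ≥ (58−38)/(38−18) = 1.0000 at δ = 5/7.
At K = 1 the sum is 0.7143 < 1.0000; at K = 2 it is 1.2245 ≥ 1.0000.
So the minimum punishment length is K = 2.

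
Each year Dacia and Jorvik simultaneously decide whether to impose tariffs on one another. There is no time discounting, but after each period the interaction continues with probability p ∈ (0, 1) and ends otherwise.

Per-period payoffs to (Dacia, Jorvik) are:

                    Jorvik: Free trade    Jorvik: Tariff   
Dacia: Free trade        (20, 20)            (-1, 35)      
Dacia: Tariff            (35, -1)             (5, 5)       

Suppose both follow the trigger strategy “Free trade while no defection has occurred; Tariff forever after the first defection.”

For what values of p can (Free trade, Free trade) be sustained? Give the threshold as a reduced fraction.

Expected cooperation value is 20 + p·20 + p²·20 + … = 20/(1−p); deviation gives 35 + p·5/(1−p).
20 ≥ 35(1−p) + 5p ⇒ 30p ≥ 15 ⇒ p ≥ 15/30 = 1/2.

1/2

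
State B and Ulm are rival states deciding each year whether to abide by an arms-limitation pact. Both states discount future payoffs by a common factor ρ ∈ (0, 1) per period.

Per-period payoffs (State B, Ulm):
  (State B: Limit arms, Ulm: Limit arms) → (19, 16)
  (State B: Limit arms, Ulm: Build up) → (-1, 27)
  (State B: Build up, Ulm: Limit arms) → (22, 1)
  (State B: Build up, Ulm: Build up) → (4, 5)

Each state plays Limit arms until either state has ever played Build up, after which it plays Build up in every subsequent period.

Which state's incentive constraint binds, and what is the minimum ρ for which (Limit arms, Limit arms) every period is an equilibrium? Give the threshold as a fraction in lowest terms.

For State B: deviation gain 22−19 = 3, per-period punishment loss 19−4 = 15. IC gives ρ ≥ 3/18 = 1/6.
For Ulm: gain 11, loss 11 per period, so ρ ≥ 11/22 = 1/2.
The tighter constraint is Ulm's, so cooperation needs ρ ≥ 1/2.

Ulm; ρ ≥ 1/2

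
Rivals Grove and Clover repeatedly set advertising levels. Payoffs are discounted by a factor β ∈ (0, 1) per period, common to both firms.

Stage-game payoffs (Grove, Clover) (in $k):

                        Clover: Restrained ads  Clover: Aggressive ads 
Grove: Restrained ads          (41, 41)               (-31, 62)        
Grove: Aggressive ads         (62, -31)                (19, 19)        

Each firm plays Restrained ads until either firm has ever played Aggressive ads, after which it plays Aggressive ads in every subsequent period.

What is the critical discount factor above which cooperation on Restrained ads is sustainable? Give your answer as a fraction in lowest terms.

41/(1−β) ≥ 62 + 19β/(1−β)
41 ≥ 62 − 43β
β ≥ 21/43.

21/43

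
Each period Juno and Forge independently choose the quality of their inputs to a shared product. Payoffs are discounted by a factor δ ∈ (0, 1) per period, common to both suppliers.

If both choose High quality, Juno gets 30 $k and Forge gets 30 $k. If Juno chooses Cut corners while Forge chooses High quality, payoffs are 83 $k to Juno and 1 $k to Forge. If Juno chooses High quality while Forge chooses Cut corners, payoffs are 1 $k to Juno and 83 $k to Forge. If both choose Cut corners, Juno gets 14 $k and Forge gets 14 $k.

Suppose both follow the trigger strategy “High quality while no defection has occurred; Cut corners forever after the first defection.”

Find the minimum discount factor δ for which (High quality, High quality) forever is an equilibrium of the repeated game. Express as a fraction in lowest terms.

53/69

Cooperation forever yields 30 each period: 30/(1−δ).
Deviating yields 83 once, then 14 forever: 83 + 14δ/(1−δ).
No profitable deviation requires 30/(1−δ) ≥ 83 + 14δ/(1−δ).
Multiplying by (1−δ): 30 ≥ 83(1−δ) + 14δ = 83 − 69δ.
So 69δ ≥ 53, i.e. δ ≥ 53/69.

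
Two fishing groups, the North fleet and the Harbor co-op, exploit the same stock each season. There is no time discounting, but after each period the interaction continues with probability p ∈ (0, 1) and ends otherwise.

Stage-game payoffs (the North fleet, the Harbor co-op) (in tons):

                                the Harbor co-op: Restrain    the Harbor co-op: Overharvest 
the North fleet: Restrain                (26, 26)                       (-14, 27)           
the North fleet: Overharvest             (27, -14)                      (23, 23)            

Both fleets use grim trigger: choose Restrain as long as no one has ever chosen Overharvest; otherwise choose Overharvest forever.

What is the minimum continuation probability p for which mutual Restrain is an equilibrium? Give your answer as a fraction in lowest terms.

1/4

With no time discounting, the continuation probability p plays the role of the discount factor.
Grim-trigger IC: 26/(1−p) ≥ 27 + 23p/(1−p) ⇒ p ≥ (27−26)/(27−23) = 1/4.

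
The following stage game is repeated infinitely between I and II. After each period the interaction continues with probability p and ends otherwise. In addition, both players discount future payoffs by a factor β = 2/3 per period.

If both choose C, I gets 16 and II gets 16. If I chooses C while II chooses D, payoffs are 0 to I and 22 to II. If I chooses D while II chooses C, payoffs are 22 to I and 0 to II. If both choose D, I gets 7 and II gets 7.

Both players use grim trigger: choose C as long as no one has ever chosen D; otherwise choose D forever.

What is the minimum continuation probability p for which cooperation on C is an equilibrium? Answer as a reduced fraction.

With continuation probability p and discount β, the effective per-period discount factor is βp.
Grim-trigger IC: βp ≥ (22−16)/(22−7) = 2/5.
So p ≥ (2/5)/(2/3) = 3/5.

3/5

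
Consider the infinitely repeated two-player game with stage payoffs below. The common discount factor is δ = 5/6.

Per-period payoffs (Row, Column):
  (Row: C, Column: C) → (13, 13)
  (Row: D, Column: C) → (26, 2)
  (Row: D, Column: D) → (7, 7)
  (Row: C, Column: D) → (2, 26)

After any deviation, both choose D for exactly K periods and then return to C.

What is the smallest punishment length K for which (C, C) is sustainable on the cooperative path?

No profitable deviation requires (13−7)(δ+…+δ^K) ≥ 26−13, i.e. δ+…+δ^K ≥ 13/6 ≈ 2.1667.
With δ = 5/6, the partial sums are K=1: 0.8333, K=2: 1.5278, K=3: 2.1065, K=4: 2.5887.
K = 4 is the first length at which the sum reaches 2.1667.

4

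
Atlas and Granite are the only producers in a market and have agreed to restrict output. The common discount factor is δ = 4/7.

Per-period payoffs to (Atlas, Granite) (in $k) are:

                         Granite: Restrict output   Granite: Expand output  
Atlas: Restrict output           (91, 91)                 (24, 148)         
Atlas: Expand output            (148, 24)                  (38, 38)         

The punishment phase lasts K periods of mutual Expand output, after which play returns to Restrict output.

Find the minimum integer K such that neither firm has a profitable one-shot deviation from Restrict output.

Need Σ_{k=1}^{K} δ^k ≥ (148−91)/(91−38) = 1.0755 at δ = 4/7.
At K = 2 the sum is 0.8980 < 1.0755; at K = 3 it is 1.0845 ≥ 1.0755.
So the minimum punishment length is K = 3.

3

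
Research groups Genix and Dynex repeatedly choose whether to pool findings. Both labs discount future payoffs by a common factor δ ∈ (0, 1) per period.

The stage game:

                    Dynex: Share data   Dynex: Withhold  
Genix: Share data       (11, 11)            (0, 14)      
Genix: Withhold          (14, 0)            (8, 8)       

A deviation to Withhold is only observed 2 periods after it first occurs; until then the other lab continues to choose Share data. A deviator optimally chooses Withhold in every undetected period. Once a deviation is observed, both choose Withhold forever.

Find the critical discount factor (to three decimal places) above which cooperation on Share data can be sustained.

0.707

A deviator earns 14 for 2 periods, then 8 forever; cooperating earns 11 forever. Multiplying the IC by (1−δ):
11 ≥ 14(1−δ^2) + 8δ^2, so 6·δ^2 ≥ 3 and δ^2 ≥ 1/2.
δ ≥ (1/2)^(1/2) ≈ 0.707.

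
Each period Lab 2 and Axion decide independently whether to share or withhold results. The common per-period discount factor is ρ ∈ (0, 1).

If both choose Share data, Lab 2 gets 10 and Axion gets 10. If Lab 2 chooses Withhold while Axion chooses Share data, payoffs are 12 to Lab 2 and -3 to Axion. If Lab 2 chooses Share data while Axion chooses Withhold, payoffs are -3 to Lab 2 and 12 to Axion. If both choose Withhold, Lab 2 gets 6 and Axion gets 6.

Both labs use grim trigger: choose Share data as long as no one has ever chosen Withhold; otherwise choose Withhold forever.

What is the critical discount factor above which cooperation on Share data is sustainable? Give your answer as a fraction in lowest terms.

1/3

Cooperation forever yields 10 each period: 10/(1−ρ).
Deviating yields 12 once, then 6 forever: 12 + 6ρ/(1−ρ).
No profitable deviation requires 10/(1−ρ) ≥ 12 + 6ρ/(1−ρ).
Multiplying by (1−ρ): 10 ≥ 12(1−ρ) + 6ρ = 12 − 6ρ.
So 6ρ ≥ 2, i.e. ρ ≥ 2/6 = 1/3.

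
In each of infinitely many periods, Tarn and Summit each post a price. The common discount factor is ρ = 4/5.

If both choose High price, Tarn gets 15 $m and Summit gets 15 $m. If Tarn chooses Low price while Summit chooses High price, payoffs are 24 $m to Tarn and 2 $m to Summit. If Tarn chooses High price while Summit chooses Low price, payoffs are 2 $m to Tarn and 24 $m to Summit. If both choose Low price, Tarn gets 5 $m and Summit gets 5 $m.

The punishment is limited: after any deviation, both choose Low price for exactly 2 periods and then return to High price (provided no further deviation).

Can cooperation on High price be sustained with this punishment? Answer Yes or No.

Yes

Comparing payoff streams over the 3 periods until play realigns: cooperate → 15(1+ρ+…+ρ^2); deviate → 24 + 5(ρ+…+ρ^2).
Cooperation is sustained iff (15−5)(ρ+…+ρ^2) ≥ 24−15.
ρ+…+ρ^2 = 4/5·(1−(4/5)^2)/(1−4/5) = 1.4400, and (24−15)/(15−5) = 0.9000.
1.4400 ≥ 0.9000, so cooperation is sustainable.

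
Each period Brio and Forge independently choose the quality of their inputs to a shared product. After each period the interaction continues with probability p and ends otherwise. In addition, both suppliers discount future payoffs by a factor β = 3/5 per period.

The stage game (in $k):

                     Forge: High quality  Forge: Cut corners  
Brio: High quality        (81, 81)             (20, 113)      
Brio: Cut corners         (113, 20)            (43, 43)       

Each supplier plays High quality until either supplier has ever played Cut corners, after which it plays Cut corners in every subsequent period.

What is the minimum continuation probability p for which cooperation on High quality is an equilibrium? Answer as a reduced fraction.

Expected continuation weight on next period's payoff is β·p = 3/5·p, which plays the role of the discount factor.
Cooperation requires 3/5·p ≥ (113−81)/(113−43) = 16/35, hence p ≥ 16/21.

16/21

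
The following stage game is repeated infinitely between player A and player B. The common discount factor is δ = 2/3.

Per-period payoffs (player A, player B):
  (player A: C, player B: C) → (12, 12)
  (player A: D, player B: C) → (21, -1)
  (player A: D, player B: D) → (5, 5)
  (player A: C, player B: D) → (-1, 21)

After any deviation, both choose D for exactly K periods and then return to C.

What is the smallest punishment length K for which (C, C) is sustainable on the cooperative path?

Need Σ_{k=1}^{K} δ^k ≥ (21−12)/(12−5) = 1.2857 at δ = 2/3.
At K = 2 the sum is 1.1111 < 1.2857; at K = 3 it is 1.4074 ≥ 1.2857.
So the minimum punishment length is K = 3.

3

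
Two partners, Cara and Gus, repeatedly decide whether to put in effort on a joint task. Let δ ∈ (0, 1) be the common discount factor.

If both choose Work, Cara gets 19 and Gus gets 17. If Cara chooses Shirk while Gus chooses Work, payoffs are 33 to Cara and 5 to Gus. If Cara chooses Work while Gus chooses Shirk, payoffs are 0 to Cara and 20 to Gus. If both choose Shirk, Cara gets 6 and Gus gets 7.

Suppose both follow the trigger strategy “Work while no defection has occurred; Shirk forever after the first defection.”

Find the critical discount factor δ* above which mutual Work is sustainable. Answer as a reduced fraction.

For Cara: deviation gain 33−19 = 14, per-period punishment loss 19−6 = 13. IC gives δ ≥ 14/27.
For Gus: gain 3, loss 10 per period, so δ ≥ 3/13.
The tighter constraint is Cara's, so cooperation needs δ ≥ 14/27.

14/27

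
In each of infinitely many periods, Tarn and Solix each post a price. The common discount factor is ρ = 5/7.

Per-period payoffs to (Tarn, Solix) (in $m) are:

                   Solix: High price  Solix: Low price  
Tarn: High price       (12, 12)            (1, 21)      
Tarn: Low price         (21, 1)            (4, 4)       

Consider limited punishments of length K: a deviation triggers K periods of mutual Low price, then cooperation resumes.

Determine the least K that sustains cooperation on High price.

Need Σ_{k=1}^{K} ρ^k ≥ (21−12)/(12−4) = 1.1250 at ρ = 5/7.
At K = 1 the sum is 0.7143 < 1.1250; at K = 2 it is 1.2245 ≥ 1.1250.
So the minimum punishment length is K = 2.

2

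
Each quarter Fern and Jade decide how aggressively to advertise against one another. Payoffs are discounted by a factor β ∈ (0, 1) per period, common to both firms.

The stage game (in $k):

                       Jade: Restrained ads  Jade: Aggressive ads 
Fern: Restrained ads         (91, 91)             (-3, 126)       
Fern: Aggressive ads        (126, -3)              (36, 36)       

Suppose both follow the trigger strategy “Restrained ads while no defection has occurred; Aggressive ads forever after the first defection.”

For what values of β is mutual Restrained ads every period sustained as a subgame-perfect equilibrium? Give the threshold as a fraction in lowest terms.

Cooperation forever yields 91 each period: 91/(1−β).
Deviating yields 126 once, then 36 forever: 126 + 36β/(1−β).
No profitable deviation requires 91/(1−β) ≥ 126 + 36β/(1−β).
Multiplying by (1−β): 91 ≥ 126(1−β) + 36β = 126 − 90β.
So 90β ≥ 35, i.e. β ≥ 35/90 = 7/18.

7/18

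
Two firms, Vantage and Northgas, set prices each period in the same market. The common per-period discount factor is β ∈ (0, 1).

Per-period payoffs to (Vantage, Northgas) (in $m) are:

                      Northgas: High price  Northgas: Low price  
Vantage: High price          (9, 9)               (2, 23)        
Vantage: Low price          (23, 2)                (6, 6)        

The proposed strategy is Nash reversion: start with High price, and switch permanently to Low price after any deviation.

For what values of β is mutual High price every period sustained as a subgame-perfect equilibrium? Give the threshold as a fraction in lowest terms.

14/17

Under grim trigger the critical discount factor is (T−C)/(T−P) with T = 23, C = 9, P = 6.
β* = (23−9)/(23−6) = 14/17.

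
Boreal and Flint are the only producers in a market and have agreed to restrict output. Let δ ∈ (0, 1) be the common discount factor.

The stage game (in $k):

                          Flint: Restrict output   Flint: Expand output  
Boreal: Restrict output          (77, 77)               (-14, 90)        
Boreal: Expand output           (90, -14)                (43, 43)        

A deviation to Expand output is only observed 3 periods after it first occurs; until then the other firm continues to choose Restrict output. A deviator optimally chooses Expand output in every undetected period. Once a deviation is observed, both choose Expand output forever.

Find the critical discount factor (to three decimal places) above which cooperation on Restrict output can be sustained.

Deviating for the 3 undetected periods gains 90−77 = 13 per period over cooperation, then loses 77−43 = 34 per period forever once punishment starts.
Gain: 13(1 + δ + … + δ^2); loss: 34·δ^3/(1−δ).
No profitable deviation ⇔ 13(1−δ^3) ≤ 34·δ^3, i.e. δ^3 ≥ 13/(13+34) = 13/47.
Hence δ ≥ (13/47)^(1/3) ≈ 0.652.

0.652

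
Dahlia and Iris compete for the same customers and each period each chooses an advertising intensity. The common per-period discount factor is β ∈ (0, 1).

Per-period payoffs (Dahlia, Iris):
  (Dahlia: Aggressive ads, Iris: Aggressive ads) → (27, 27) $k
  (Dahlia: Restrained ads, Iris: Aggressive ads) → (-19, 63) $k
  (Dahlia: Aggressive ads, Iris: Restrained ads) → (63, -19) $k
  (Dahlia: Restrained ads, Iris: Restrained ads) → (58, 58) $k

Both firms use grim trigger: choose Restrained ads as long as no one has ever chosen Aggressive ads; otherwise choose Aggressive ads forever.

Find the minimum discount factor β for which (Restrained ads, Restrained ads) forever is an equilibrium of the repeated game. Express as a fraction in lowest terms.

Under grim trigger the critical discount factor is (T−C)/(T−P) with T = 63, C = 58, P = 27.
β* = (63−58)/(63−27) = 5/36.

5/36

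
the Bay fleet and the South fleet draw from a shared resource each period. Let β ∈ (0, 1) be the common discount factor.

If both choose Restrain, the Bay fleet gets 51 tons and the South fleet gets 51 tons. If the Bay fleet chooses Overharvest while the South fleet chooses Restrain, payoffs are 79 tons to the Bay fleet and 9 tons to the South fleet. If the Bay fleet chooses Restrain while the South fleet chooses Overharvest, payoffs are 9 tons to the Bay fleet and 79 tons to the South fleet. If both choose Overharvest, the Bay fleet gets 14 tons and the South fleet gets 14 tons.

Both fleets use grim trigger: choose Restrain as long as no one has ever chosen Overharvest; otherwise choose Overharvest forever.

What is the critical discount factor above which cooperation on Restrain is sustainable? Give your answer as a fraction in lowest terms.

Cooperation forever yields 51 each period: 51/(1−β).
Deviating yields 79 once, then 14 forever: 79 + 14β/(1−β).
No profitable deviation requires 51/(1−β) ≥ 79 + 14β/(1−β).
Multiplying by (1−β): 51 ≥ 79(1−β) + 14β = 79 − 65β.
So 65β ≥ 28, i.e. β ≥ 28/65.

28/65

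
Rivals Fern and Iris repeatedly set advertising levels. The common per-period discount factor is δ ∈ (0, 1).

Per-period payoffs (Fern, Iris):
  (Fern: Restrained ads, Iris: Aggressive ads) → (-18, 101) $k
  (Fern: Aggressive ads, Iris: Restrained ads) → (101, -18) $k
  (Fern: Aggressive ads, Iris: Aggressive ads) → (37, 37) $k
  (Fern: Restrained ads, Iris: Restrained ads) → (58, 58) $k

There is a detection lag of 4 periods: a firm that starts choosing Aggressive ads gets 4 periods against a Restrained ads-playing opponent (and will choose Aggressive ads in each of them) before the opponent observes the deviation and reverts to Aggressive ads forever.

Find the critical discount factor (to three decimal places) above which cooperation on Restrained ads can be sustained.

0.905

The best deviation is to choose Aggressive ads for all 4 undetected periods, earning 101 each, then 37 forever once detected.
Deviation value: 101(1−δ^4)/(1−δ) + 37δ^4/(1−δ); cooperation value: 58/(1−δ).
IC: 58 ≥ 101(1−δ^4) + 37δ^4 = 101 − 64δ^4.
So δ^4 ≥ 43/64, giving δ ≥ (43/64)^(1/4) ≈ 0.905.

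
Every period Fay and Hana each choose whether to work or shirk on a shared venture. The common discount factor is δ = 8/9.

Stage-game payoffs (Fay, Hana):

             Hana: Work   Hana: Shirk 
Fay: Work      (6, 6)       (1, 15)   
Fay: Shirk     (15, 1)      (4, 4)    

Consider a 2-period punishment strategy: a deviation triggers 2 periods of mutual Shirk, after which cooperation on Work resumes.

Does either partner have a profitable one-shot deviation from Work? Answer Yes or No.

Yes

A one-shot deviation gives 15 now, then 4 for 2 periods, then back to 6.
Gain from deviating: (15−6) today; loss: (6−4) in each of the next 2 periods.
No-deviation condition: (6−4)(δ+…+δ^2) ≥ 15−6, i.e. δ+…+δ^2 ≥ 9/2.
At δ = 8/9: δ+…+δ^2 = 1.6790 < 4.5000.
So cooperation is not sustainable.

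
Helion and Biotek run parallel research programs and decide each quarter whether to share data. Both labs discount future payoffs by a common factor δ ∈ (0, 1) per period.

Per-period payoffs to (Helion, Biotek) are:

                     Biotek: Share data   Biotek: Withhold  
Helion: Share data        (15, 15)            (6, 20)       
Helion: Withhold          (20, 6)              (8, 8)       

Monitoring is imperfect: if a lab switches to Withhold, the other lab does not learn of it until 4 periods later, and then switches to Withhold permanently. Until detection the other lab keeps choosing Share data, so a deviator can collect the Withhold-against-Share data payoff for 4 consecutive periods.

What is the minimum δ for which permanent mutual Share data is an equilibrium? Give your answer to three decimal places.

0.803

A deviator earns 20 for 4 periods, then 8 forever; cooperating earns 15 forever. Multiplying the IC by (1−δ):
15 ≥ 20(1−δ^4) + 8δ^4, so 12·δ^4 ≥ 5 and δ^4 ≥ 5/12.
δ ≥ (5/12)^(1/4) ≈ 0.803.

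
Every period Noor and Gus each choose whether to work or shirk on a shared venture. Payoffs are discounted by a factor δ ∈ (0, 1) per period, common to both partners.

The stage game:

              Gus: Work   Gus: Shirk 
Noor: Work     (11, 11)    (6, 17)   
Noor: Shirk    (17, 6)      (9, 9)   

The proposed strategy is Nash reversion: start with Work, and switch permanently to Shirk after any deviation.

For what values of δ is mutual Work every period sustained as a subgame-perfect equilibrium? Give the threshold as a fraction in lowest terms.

3/4

Cooperation forever yields 11 each period: 11/(1−δ).
Deviating yields 17 once, then 9 forever: 17 + 9δ/(1−δ).
No profitable deviation requires 11/(1−δ) ≥ 17 + 9δ/(1−δ).
Multiplying by (1−δ): 11 ≥ 17(1−δ) + 9δ = 17 − 8δ.
So 8δ ≥ 6, i.e. δ ≥ 6/8 = 3/4.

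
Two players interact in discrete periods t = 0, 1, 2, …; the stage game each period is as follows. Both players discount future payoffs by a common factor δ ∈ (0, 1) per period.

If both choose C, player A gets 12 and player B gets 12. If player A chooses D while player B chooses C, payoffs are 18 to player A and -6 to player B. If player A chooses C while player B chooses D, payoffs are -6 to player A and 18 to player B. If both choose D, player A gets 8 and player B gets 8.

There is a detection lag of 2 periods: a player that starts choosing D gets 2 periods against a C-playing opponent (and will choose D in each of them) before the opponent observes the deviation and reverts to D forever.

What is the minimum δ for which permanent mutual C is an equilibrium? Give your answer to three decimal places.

A deviator earns 18 for 2 periods, then 8 forever; cooperating earns 12 forever. Multiplying the IC by (1−δ):
12 ≥ 18(1−δ^2) + 8δ^2, so 10·δ^2 ≥ 6 and δ^2 ≥ 3/5.
δ ≥ (3/5)^(1/2) ≈ 0.775.

0.775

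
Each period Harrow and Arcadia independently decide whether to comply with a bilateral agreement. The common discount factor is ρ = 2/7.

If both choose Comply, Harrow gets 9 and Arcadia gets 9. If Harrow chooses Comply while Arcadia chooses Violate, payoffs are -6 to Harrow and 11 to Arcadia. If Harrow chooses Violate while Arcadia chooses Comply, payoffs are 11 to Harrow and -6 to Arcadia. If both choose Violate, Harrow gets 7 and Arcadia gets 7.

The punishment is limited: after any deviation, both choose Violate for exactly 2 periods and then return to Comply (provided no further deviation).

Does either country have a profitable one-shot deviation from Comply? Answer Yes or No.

Yes

Comparing payoff streams over the 3 periods until play realigns: cooperate → 9(1+ρ+…+ρ^2); deviate → 11 + 7(ρ+…+ρ^2).
Cooperation is sustained iff (9−7)(ρ+…+ρ^2) ≥ 11−9.
ρ+…+ρ^2 = 2/7·(1−(2/7)^2)/(1−2/7) = 0.3673, and (11−9)/(9−7) = 1.0000.
0.3673 < 1.0000, so cooperation is not sustainable.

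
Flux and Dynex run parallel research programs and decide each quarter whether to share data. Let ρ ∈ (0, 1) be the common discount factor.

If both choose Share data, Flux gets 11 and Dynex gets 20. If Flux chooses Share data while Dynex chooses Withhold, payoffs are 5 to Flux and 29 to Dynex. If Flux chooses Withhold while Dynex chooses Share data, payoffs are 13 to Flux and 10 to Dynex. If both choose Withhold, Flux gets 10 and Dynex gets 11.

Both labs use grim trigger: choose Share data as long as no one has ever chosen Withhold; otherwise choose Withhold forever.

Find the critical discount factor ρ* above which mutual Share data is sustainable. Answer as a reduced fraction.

2/3

For Flux: deviation gain 13−11 = 2, per-period punishment loss 11−10 = 1. IC gives ρ ≥ 2/3.
For Dynex: gain 9, loss 9 per period, so ρ ≥ 9/18 = 1/2.
The tighter constraint is Flux's, so cooperation needs ρ ≥ 2/3.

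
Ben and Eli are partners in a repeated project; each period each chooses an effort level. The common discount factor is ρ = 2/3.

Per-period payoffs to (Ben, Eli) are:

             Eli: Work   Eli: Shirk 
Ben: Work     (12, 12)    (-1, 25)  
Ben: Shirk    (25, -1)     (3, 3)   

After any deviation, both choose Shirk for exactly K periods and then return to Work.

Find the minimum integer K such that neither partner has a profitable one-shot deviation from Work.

No profitable deviation requires (12−3)(ρ+…+ρ^K) ≥ 25−12, i.e. ρ+…+ρ^K ≥ 13/9 ≈ 1.4444.
With ρ = 2/3, the partial sums are K=1: 0.6667, K=2: 1.1111, K=3: 1.4074, K=4: 1.6049.
K = 4 is the first length at which the sum reaches 1.4444.

4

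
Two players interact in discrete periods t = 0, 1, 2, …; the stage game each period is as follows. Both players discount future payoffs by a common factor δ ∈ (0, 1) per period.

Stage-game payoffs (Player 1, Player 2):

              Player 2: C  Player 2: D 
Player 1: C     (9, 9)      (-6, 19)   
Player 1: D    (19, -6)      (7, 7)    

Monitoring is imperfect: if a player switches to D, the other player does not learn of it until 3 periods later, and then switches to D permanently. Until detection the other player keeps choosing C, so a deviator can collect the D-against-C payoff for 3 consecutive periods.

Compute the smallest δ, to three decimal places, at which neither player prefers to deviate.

Deviating for the 3 undetected periods gains 19−9 = 10 per period over cooperation, then loses 9−7 = 2 per period forever once punishment starts.
Gain: 10(1 + δ + … + δ^2); loss: 2·δ^3/(1−δ).
No profitable deviation ⇔ 10(1−δ^3) ≤ 2·δ^3, i.e. δ^3 ≥ 10/(10+2) = 5/6.
Hence δ ≥ (5/6)^(1/3) ≈ 0.941.

0.941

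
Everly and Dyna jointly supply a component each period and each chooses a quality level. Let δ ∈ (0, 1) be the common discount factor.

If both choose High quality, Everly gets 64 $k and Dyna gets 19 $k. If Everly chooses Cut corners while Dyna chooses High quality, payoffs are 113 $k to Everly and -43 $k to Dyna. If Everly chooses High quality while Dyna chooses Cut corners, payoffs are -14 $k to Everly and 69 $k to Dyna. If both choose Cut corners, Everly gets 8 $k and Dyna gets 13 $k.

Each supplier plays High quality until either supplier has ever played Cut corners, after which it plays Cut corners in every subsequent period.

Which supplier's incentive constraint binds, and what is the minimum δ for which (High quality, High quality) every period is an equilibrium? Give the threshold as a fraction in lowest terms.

Dyna; δ ≥ 25/28

For Everly: deviation gain 113−64 = 49, per-period punishment loss 64−8 = 56. IC gives δ ≥ 49/105 = 7/15.
For Dyna: gain 50, loss 6 per period, so δ ≥ 50/56 = 25/28.
The tighter constraint is Dyna's, so cooperation needs δ ≥ 25/28.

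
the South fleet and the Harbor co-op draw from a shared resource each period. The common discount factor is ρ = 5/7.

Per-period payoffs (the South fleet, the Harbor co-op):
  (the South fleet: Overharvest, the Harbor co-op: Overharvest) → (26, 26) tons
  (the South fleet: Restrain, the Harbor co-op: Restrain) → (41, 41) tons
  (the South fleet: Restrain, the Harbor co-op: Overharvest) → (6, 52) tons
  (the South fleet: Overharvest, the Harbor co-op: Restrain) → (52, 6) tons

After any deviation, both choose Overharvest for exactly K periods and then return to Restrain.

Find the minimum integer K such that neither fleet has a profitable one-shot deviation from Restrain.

2

Need Σ_{k=1}^{K} ρ^k ≥ (52−41)/(41−26) = 0.7333 at ρ = 5/7.
At K = 1 the sum is 0.7143 < 0.7333; at K = 2 it is 1.2245 ≥ 0.7333.
So the minimum punishment length is K = 2.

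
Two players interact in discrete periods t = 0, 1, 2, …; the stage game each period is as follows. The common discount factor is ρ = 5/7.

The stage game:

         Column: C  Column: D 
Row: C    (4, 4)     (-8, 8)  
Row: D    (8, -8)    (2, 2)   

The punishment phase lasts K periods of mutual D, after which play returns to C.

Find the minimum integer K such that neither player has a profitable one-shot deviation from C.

No profitable deviation requires (4−2)(ρ+…+ρ^K) ≥ 8−4, i.e. ρ+…+ρ^K ≥ 2 ≈ 2.0000.
With ρ = 5/7, the partial sums are K=1: 0.7143, K=2: 1.2245, K=3: 1.5889, K=4: 1.8492, K=5: 2.0352.
K = 5 is the first length at which the sum reaches 2.0000.

5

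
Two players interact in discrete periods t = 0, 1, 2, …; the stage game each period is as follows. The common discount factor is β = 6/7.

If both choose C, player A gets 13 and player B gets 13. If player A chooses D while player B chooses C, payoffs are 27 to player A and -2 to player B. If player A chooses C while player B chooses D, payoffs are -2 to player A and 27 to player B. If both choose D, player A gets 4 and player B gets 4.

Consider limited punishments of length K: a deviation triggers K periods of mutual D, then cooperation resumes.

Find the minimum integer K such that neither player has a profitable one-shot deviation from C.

2

Need Σ_{k=1}^{K} β^k ≥ (27−13)/(13−4) = 1.5556 at β = 6/7.
At K = 1 the sum is 0.8571 < 1.5556; at K = 2 it is 1.5918 ≥ 1.5556.
So the minimum punishment length is K = 2.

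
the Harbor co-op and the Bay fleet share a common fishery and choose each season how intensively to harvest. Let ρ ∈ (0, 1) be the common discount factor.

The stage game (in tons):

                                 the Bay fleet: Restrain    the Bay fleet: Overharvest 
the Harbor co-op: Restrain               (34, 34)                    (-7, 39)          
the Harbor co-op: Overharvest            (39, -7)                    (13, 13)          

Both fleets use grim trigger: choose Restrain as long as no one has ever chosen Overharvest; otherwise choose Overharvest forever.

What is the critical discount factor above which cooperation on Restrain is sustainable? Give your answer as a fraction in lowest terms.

5/26

34/(1−ρ) ≥ 39 + 13ρ/(1−ρ)
34 ≥ 39 − 26ρ
ρ ≥ 5/26.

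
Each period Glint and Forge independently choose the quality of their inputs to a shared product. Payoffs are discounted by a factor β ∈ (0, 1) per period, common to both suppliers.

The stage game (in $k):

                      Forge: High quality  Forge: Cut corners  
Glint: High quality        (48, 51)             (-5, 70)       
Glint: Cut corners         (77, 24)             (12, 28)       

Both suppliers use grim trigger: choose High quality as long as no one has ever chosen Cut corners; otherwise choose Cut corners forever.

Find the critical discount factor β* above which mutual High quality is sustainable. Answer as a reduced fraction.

19/42

Glint: cooperation gives 48 each period; deviation gives 77 once then 12 forever.
  48/(1−β) ≥ 77 + 12β/(1−β) ⇒ β ≥ 29/65.
Forge: cooperation gives 51 each period; deviation gives 70 once then 28 forever.
  β ≥ 19/42.
Both must hold, so the binding constraint is Forge's: β ≥ 19/42.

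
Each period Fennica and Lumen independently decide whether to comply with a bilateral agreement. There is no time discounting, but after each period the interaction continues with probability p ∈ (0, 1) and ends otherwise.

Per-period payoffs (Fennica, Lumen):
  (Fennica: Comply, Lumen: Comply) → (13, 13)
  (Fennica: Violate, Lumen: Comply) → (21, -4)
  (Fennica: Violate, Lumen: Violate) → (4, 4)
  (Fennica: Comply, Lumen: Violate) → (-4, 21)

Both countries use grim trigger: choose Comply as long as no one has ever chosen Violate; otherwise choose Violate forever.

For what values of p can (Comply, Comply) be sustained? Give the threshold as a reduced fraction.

8/17

With no time discounting, the continuation probability p plays the role of the discount factor.
Grim-trigger IC: 13/(1−p) ≥ 21 + 4p/(1−p) ⇒ p ≥ (21−13)/(21−4) = 8/17.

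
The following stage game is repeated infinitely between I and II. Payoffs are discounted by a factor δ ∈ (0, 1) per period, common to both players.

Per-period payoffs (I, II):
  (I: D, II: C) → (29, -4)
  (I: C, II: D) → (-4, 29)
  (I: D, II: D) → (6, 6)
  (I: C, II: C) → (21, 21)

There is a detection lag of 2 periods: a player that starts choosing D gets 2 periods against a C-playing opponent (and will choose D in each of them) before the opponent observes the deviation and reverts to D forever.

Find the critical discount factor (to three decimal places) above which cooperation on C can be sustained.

The best deviation is to choose D for all 2 undetected periods, earning 29 each, then 6 forever once detected.
Deviation value: 29(1−δ^2)/(1−δ) + 6δ^2/(1−δ); cooperation value: 21/(1−δ).
IC: 21 ≥ 29(1−δ^2) + 6δ^2 = 29 − 23δ^2.
So δ^2 ≥ 8/23, giving δ ≥ (8/23)^(1/2) ≈ 0.590.

0.590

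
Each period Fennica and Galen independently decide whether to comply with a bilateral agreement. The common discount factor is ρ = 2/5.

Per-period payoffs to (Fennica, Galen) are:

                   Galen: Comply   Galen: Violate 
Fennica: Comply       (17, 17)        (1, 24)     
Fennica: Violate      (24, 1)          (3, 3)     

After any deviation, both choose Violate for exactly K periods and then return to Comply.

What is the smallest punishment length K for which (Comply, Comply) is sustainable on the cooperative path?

2

Need Σ_{k=1}^{K} ρ^k ≥ (24−17)/(17−3) = 0.5000 at ρ = 2/5.
At K = 1 the sum is 0.4000 < 0.5000; at K = 2 it is 0.5600 ≥ 0.5000.
So the minimum punishment length is K = 2.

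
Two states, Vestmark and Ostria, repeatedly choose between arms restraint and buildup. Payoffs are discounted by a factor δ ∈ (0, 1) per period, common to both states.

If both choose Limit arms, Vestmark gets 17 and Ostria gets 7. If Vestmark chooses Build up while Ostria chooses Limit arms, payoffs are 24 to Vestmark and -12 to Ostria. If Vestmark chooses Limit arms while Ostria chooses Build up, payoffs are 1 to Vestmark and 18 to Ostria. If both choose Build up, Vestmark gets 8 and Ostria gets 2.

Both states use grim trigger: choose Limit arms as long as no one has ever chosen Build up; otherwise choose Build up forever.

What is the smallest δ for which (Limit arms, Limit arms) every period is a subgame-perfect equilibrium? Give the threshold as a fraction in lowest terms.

11/16

Vestmark's threshold: (24−17)/(24−8) = 7/16.
Ostria's threshold: (18−7)/(18−2) = 11/16.
7/16 < 11/16, so Ostria binds and δ* = 11/16.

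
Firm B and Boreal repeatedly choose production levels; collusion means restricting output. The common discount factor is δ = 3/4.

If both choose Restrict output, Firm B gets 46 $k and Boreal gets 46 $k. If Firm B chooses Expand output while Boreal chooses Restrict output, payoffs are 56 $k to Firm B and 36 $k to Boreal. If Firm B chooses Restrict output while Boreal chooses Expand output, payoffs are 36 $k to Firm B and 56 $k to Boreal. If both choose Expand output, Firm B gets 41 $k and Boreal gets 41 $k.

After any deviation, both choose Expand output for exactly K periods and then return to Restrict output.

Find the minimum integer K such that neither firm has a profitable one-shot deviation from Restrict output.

4

Need Σ_{k=1}^{K} δ^k ≥ (56−46)/(46−41) = 2.0000 at δ = 3/4.
At K = 3 the sum is 1.7344 < 2.0000; at K = 4 it is 2.0508 ≥ 2.0000.
So the minimum punishment length is K = 4.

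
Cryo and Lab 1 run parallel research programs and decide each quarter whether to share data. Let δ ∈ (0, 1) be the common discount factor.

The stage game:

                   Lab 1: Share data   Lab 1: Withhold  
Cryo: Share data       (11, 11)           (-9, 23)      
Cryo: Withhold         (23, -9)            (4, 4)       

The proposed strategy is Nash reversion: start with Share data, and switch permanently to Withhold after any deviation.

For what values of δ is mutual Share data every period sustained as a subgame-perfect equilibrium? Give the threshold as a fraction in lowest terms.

12/19

One-period gain from deviating is 23 − 11 = 12. The loss is 11 − 4 = 7 in every subsequent period, with present value 7·δ/(1−δ).
Deviation is unprofitable when 7·δ/(1−δ) ≥ 12, i.e. δ/(1−δ) ≥ 12/7.
Equivalently δ ≥ 12/(12+7) = 12/19.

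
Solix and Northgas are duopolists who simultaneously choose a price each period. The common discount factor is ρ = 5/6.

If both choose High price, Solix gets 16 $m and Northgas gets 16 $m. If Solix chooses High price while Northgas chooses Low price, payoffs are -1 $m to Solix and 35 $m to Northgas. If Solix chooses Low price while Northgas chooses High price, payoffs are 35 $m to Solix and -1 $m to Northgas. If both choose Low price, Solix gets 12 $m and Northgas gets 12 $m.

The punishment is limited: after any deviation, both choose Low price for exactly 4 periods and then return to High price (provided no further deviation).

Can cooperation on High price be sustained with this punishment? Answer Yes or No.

No

A one-shot deviation gives 35 now, then 12 for 4 periods, then back to 16.
Gain from deviating: (35−16) today; loss: (16−12) in each of the next 4 periods.
No-deviation condition: (16−12)(ρ+…+ρ^4) ≥ 35−16, i.e. ρ+…+ρ^4 ≥ 19/4.
At ρ = 5/6: ρ+…+ρ^4 = 2.5887 < 4.7500.
So cooperation is not sustainable.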